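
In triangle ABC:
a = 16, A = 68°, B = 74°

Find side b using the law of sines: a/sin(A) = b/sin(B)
a/sin(A) = b/sin(B)  ⇒  b = a·sin(B)/sin(A) = 16·sin(74°)/sin(68°)
sin(74°) ≈ 0.961262, sin(68°) ≈ 0.927184
b ≈ 16·0.961262/0.927184 ≈ 15.3802/0.927184 ≈ 16.5881

b = 16.59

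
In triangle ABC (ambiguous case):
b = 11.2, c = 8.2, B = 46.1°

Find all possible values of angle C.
b/sin(B) = c/sin(C)  ⇒  sin(C) = c·sin(B)/b = 8.2·sin(46.1°)/11.2
sin(46.1°) ≈ 0.720551
sin(C) ≈ 8.2·0.720551/11.2 ≈ 5.90852/11.2 ≈ 0.527546
Candidate 1: C₁ = arcsin(0.527546) ≈ 31.8398°  →  A = 180° − 46.1° − 31.8398° ≈ 102.06° > 0, valid
Candidate 2: C₂ = 180° − C₁ ≈ 148.16°  →  A = 180° − 46.1° − 148.16° ≈ -14.2602° ≤ 0, not a valid triangle

C = 31.84° (one solution)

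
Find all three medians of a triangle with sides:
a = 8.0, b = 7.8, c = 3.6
Median formula: m_a = ½√(2b² + 2c² − a²) (and cyclically). a² = 64, b² = 60.84, c² = 12.96.
m_a = ½√(2·60.84 + 2·12.96 − 64) = ½√83.6 ≈ ½·9.1433 ≈ 4.57165
m_b = ½√(2·64 + 2·12.96 − 60.84) = ½√93.08 ≈ ½·9.6478 ≈ 4.8239
m_c = ½√(2·64 + 2·60.84 − 12.96) = ½√236.72 ≈ ½·15.3857 ≈ 7.69285

m_a = 4.572, m_b = 4.824, m_c = 7.693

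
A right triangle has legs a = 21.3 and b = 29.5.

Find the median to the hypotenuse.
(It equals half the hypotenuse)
Hypotenuse c = √(a² + b²) = √(453.69 + 870.25) = √1323.94 ≈ 36.386
Median to hypotenuse = c/2 ≈ 36.386/2 ≈ 18.193

Median = 18.19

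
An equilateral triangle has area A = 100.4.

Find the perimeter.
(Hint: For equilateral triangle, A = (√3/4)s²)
A = (√3/4)s²  ⇒  s² = 4A/√3 = 4·100.4/√3 = 401.6/1.73205 ≈ 231.864
s ≈ √231.864 ≈ 15.2271
Perimeter = 3s ≈ 3·15.2271 ≈ 45.6812

Perimeter = 45.68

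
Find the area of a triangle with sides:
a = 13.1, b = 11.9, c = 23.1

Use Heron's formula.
s = (13.1 + 11.9 + 23.1)/2 = 48.1/2 = 24.05
s − a = 10.95, s − b = 12.15, s − c = 0.95
s(s−a)(s−b)(s−c) = 24.05·10.95·12.15·0.95 ≈ 3039.69
Area = √3039.69 ≈ 55.1334

Area = 55.13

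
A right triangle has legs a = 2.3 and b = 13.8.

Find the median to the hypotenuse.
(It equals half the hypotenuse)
Hypotenuse c = √(a² + b²) = √(5.29 + 190.44) = √195.73 ≈ 13.9904
Median to hypotenuse = c/2 ≈ 13.9904/2 ≈ 6.99518

Median = 6.995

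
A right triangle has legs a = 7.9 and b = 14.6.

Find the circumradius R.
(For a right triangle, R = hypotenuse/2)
Hypotenuse c = √(a² + b²) = √(62.41 + 213.16) = √275.57 ≈ 16.6003
R = c/2 ≈ 16.6003/2 ≈ 8.30015

R = 8.3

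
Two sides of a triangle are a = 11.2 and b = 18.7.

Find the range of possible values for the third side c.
Triangle inequality: |a − b| < c < a + b
|a − b| = |11.2 − 18.7| = 7.5
a + b = 11.2 + 18.7 = 29.9

7.5 < c < 29.9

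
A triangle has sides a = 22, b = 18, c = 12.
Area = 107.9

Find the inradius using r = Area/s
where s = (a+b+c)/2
s = (22 + 18 + 12)/2 = 52/2 = 26
r = Area/s = 107.9/26 ≈ 4.15

r = 4.15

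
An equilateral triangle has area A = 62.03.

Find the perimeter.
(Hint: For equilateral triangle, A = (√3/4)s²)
A = (√3/4)s²  ⇒  s² = 4A/√3 = 4·62.03/√3 = 248.12/1.73205 ≈ 143.252
s ≈ √143.252 ≈ 11.9688
Perimeter = 3s ≈ 3·11.9688 ≈ 35.9064

Perimeter = 35.91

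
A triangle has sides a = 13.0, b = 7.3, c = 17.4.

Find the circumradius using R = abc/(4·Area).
First find the area with Heron's formula.
s = (13.0 + 7.3 + 17.4)/2 = 18.85
Area = √(s(s−a)(s−b)(s−c)) = √(18.85·5.85·11.55·1.45) ≈ √1846.79 ≈ 42.9743
abc = 13.0·7.3·17.4 = 1651.26
R = abc/(4·Area) ≈ 1651.26/(4·42.9743) = 1651.26/171.897 ≈ 9.60609

R = 9.606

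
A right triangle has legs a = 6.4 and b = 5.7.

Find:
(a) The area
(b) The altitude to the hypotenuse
(a) The legs are perpendicular, so Area = ½·a·b = ½·6.4·5.7 = ½·36.48 = 18.24
(b) Hypotenuse c = √(a² + b²) = √(40.96 + 32.49) = √73.45 ≈ 8.5703
    Area = ½·c·h_c  ⇒  h_c = 2·Area/c = 36.48/8.5703 ≈ 4.25656

Area = 18.24, h_c = 4.257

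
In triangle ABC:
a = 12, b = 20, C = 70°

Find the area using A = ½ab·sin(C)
A = ½·a·b·sin(C) = ½·12·20·sin(70°)
sin(70°) ≈ 0.939693
A ≈ ½·240·0.939693 = 120·0.939693 ≈ 112.763

Area = 112.8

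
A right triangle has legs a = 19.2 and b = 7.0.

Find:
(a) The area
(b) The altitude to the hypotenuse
(a) The legs are perpendicular, so Area = ½·a·b = ½·19.2·7.0 = ½·134.4 = 67.2
(b) Hypotenuse c = √(a² + b²) = √(368.64 + 49) = √417.64 ≈ 20.4362
    Area = ½·c·h_c  ⇒  h_c = 2·Area/c = 134.4/20.4362 ≈ 6.57655

Area = 67.2, h_c = 6.577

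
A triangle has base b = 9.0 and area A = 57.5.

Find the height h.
A = ½·b·h  ⇒  h = 2A/b = 2·57.5/9.0 = 115/9.0 ≈ 12.7778

h = 12.78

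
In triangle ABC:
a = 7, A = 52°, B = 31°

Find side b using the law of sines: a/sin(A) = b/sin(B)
a/sin(A) = b/sin(B)  ⇒  b = a·sin(B)/sin(A) = 7·sin(31°)/sin(52°)
sin(31°) ≈ 0.515038, sin(52°) ≈ 0.788011
b ≈ 7·0.515038/0.788011 ≈ 3.60527/0.788011 ≈ 4.57515

b = 4.575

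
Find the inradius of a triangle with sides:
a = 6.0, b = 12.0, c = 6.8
r = Area/s where s is the semi-perimeter.
s = (6.0 + 12.0 + 6.8)/2 = 24.8/2 = 12.4
Area = √(s(s−a)(s−b)(s−c)) = √(12.4·6.4·0.4·5.6) ≈ √177.766 ≈ 13.3329
r ≈ 13.3329/12.4 ≈ 1.07523

r = 1.075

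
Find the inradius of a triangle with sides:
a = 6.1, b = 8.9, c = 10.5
r = Area/s where s is the semi-perimeter.
s = (6.1 + 8.9 + 10.5)/2 = 25.5/2 = 12.75
Area = √(s(s−a)(s−b)(s−c)) = √(12.75·6.65·3.85·2.25) ≈ √734.472 ≈ 27.1011
r ≈ 27.1011/12.75 ≈ 2.12558

r = 2.126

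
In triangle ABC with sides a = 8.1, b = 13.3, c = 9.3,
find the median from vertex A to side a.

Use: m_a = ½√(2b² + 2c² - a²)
m_a = ½√(2·13.3² + 2·9.3² − 8.1²) = ½√(2·176.89 + 2·86.49 − 65.61) = ½√(353.78 + 172.98 − 65.61) = ½√461.15
√461.15 ≈ 21.4744, so m_a ≈ 10.7372

m_a = 10.74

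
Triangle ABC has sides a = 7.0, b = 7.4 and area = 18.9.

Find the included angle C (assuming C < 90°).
Area = ½·a·b·sin(C)  ⇒  sin(C) = 2·Area/(a·b) = 2·18.9/(7.0·7.4) = 37.8/51.8 ≈ 0.72973
C = arcsin(0.72973) ≈ 46.8637° (taking the acute solution since C < 90°)

C = 46.86°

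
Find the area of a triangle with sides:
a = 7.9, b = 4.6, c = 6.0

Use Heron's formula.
s = (7.9 + 4.6 + 6.0)/2 = 18.5/2 = 9.25
s − a = 1.35, s − b = 4.65, s − c = 3.25
s(s−a)(s−b)(s−c) = 9.25·1.35·4.65·3.25 ≈ 188.717
Area = √188.717 ≈ 13.7374

Area = 13.74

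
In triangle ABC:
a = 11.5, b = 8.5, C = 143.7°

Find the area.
Two sides and the included angle (SAS): A = ½·a·b·sin(C) = ½·11.5·8.5·sin(143.7°)
sin(143.7°) ≈ 0.592013
A ≈ ½·97.75·0.592013 = 48.875·0.592013 ≈ 28.9346

Area = 28.93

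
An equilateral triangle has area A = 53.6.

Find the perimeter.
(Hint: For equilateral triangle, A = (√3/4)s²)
A = (√3/4)s²  ⇒  s² = 4A/√3 = 4·53.6/√3 = 214.4/1.73205 ≈ 123.784
s ≈ √123.784 ≈ 11.1258
Perimeter = 3s ≈ 3·11.1258 ≈ 33.3775

Perimeter = 33.38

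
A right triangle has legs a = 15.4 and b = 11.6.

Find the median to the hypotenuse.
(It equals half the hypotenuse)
Hypotenuse c = √(a² + b²) = √(237.16 + 134.56) = √371.72 ≈ 19.28
Median to hypotenuse = c/2 ≈ 19.28/2 ≈ 9.64002

Median = 9.64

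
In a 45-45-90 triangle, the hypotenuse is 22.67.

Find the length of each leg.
In a 45-45-90 triangle hypotenuse = leg·√2, so leg = hypotenuse/√2.
Leg = 22.67/√2 ≈ 22.67/1.41421 ≈ 16.0301

Each leg = 16.03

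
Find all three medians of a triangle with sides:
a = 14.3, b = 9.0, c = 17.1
Median formula: m_a = ½√(2b² + 2c² − a²) (and cyclically). a² = 204.49, b² = 81, c² = 292.41.
m_a = ½√(2·81 + 2·292.41 − 204.49) = ½√542.33 ≈ ½·23.288 ≈ 11.644
m_b = ½√(2·204.49 + 2·292.41 − 81) = ½√912.8 ≈ ½·30.2126 ≈ 15.1063
m_c = ½√(2·204.49 + 2·81 − 292.41) = ½√278.57 ≈ ½·16.6904 ≈ 8.34521

m_a = 11.64, m_b = 15.11, m_c = 8.345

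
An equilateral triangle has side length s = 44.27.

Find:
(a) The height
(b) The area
(a) The height splits the triangle into two 30-60-90 halves: h = s·√3/2 = 44.27·1.73205/2 ≈ 76.6779/2 ≈ 38.3389
(b) Area = (√3/4)·s² = (√3/4)·44.27² = (√3/4)·1959.8329 ≈ 0.433013·1959.8329 ≈ 848.633

Height = 38.34, Area = 848.6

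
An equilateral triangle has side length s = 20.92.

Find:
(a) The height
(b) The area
(a) The height splits the triangle into two 30-60-90 halves: h = s·√3/2 = 20.92·1.73205/2 ≈ 36.2345/2 ≈ 18.1173
(b) Area = (√3/4)·s² = (√3/4)·20.92² = (√3/4)·437.6464 ≈ 0.433013·437.6464 ≈ 189.506

Height = 18.12, Area = 189.5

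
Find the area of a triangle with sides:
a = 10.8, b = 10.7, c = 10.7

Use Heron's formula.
s = (10.8 + 10.7 + 10.7)/2 = 32.2/2 = 16.1
s − a = 5.3, s − b = 5.4, s − c = 5.4
s(s−a)(s−b)(s−c) = 16.1·5.3·5.4·5.4 ≈ 2488.22
Area = √2488.22 ≈ 49.8821

Area = 49.88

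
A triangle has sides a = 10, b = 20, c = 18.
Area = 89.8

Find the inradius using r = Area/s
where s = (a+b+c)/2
s = (10 + 20 + 18)/2 = 48/2 = 24
r = Area/s = 89.8/24 ≈ 3.74167

r = 3.742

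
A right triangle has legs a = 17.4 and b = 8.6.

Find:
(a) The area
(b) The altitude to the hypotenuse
(a) The legs are perpendicular, so Area = ½·a·b = ½·17.4·8.6 = ½·149.64 = 74.82
(b) Hypotenuse c = √(a² + b²) = √(302.76 + 73.96) = √376.72 ≈ 19.4093
    Area = ½·c·h_c  ⇒  h_c = 2·Area/c = 149.64/19.4093 ≈ 7.70972

Area = 74.82, h_c = 7.71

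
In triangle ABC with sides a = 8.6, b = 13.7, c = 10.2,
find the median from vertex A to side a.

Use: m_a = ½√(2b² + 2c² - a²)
m_a = ½√(2·13.7² + 2·10.2² − 8.6²) = ½√(2·187.69 + 2·104.04 − 73.96) = ½√(375.38 + 208.08 − 73.96) = ½√509.5
√509.5 ≈ 22.5721, so m_a ≈ 11.2861

m_a = 11.29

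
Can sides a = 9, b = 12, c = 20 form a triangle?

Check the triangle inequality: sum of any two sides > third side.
a + b vs c: 9 + 12 = 21 > 20  ✓
a + c vs b: 9 + 20 = 29 > 12  ✓
b + c vs a: 12 + 20 = 32 > 9  ✓

Yes, triangle inequality satisfied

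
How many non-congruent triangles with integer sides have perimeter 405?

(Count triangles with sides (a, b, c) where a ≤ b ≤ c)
Let a ≤ b ≤ c with a + b + c = 405. The only binding inequality is a + b > c, i.e. 405 − c > c, so c < 405/2; and c ≥ 405/3 since c is the largest side.
So 135 ≤ c ≤ 202. For each c, b runs from ⌈(405 − c)/2⌉ up to c (then a = 405 − b − c satisfies 1 ≤ a ≤ b automatically), giving c − ⌈(405 − c)/2⌉ + 1 choices.
Summing over c: 1 + 2 + 4 + 5 + … + 100 + 101  (68 terms, c = 135, …, 202) = 3468
Check (closed form: nearest integer to p²/48 for even p, (p+3)²/48 for odd p): (405+3)²/48 = 408²/48 = 166464/48 ≈ 3468.00 → 3468

3468 triangles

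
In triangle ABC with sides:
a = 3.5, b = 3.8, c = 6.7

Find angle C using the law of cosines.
c² = a² + b² − 2ab·cos(C)  ⇒  cos(C) = (a² + b² − c²)/(2ab)
cos(C) = (3.5² + 3.8² − 6.7²)/(2·3.5·3.8) = (12.25 + 14.44 − 44.89)/26.6 = -18.2/26.6 ≈ -0.684211
C = arccos(-0.684211) ≈ 133.174°

C = 133.2°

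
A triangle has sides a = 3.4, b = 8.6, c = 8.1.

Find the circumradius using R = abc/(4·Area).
First find the area with Heron's formula.
s = (3.4 + 8.6 + 8.1)/2 = 10.05
Area = √(s(s−a)(s−b)(s−c)) = √(10.05·6.65·1.45·1.95) ≈ √188.969 ≈ 13.7466
abc = 3.4·8.6·8.1 = 236.844
R = abc/(4·Area) ≈ 236.844/(4·13.7466) = 236.844/54.9864 ≈ 4.30732

R = 4.307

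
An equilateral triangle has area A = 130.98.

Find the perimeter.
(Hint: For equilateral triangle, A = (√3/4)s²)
A = (√3/4)s²  ⇒  s² = 4A/√3 = 4·130.98/√3 = 523.92/1.73205 ≈ 302.485
s ≈ √302.485 ≈ 17.3921
Perimeter = 3s ≈ 3·17.3921 ≈ 52.1763

Perimeter = 52.18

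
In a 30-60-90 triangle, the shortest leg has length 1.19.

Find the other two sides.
In a 30-60-90 triangle the sides are in ratio 1 : √3 : 2 (short leg : long leg : hypotenuse).
Long leg = 1.19·√3 ≈ 1.19·1.73205 ≈ 2.06114
Hypotenuse = 2·1.19 = 2.38

Long leg = 1.19√3 = 2.061, Hypotenuse = 2.38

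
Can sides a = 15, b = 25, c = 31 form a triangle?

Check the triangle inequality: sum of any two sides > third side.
a + b vs c: 15 + 25 = 40 > 31  ✓
a + c vs b: 15 + 31 = 46 > 25  ✓
b + c vs a: 25 + 31 = 56 > 15  ✓

Yes, triangle inequality satisfied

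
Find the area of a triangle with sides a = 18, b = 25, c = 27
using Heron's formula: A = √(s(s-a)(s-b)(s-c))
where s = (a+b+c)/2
s = (18 + 25 + 27)/2 = 70/2 = 35
s − a = 17, s − b = 10, s − c = 8
s(s−a)(s−b)(s−c) = 35·17·10·8 = 47600
Area = √47600 ≈ 218.174

s = 35.0, Area = 218.2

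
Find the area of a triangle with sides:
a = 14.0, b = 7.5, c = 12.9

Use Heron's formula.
s = (14.0 + 7.5 + 12.9)/2 = 34.4/2 = 17.2
s − a = 3.2, s − b = 9.7, s − c = 4.3
s(s−a)(s−b)(s−c) = 17.2·3.2·9.7·4.3 ≈ 2295.72
Area = √2295.72 ≈ 47.9137

Area = 47.91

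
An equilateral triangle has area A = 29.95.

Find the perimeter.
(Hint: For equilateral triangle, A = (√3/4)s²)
A = (√3/4)s²  ⇒  s² = 4A/√3 = 4·29.95/√3 = 119.8/1.73205 ≈ 69.1666
s ≈ √69.1666 ≈ 8.31664
Perimeter = 3s ≈ 3·8.31664 ≈ 24.9499

Perimeter = 24.95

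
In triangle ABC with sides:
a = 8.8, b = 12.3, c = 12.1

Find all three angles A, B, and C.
Law of cosines for each angle (a² = 77.44, b² = 151.29, c² = 146.41):
cos(A) = (b² + c² − a²)/(2bc) = (151.29 + 146.41 − 77.44)/(2·12.3·12.1) = 220.26/297.66 ≈ 0.739972  ⇒  A ≈ 42.271°
cos(B) = (a² + c² − b²)/(2ac) = (77.44 + 146.41 − 151.29)/(2·8.8·12.1) = 72.56/212.96 ≈ 0.340721  ⇒  B ≈ 70.0792°
cos(C) = (a² + b² − c²)/(2ab) = (77.44 + 151.29 − 146.41)/(2·8.8·12.3) = 82.32/216.48 ≈ 0.380266  ⇒  C ≈ 67.6498°
Check: A + B + C ≈ 180°

A = 42.27°, B = 70.08°, C = 67.65°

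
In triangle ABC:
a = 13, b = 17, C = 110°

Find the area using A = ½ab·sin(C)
A = ½·a·b·sin(C) = ½·13·17·sin(110°)
sin(110°) ≈ 0.939693
A ≈ ½·221·0.939693 = 110.5·0.939693 ≈ 103.836

Area = 103.8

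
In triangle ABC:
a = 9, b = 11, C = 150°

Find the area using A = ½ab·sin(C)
A = ½·a·b·sin(C) = ½·9·11·sin(150°)
sin(150°) ≈ 0.5
A ≈ ½·99·0.5 = 49.5·0.5 ≈ 24.75

Area = 24.75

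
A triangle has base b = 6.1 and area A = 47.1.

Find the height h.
A = ½·b·h  ⇒  h = 2A/b = 2·47.1/6.1 = 94.2/6.1 ≈ 15.4426

h = 15.44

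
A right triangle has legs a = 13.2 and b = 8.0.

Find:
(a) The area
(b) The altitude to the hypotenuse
(a) The legs are perpendicular, so Area = ½·a·b = ½·13.2·8.0 = ½·105.6 = 52.8
(b) Hypotenuse c = √(a² + b²) = √(174.24 + 64) = √238.24 ≈ 15.435
    Area = ½·c·h_c  ⇒  h_c = 2·Area/c = 105.6/15.435 ≈ 6.84158

Area = 52.8, h_c = 6.842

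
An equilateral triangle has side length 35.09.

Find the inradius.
r = Area/s with s the semi-perimeter.
Area = (√3/4)·35.09² = (√3/4)·1231.3081 ≈ 0.433013·1231.3081 ≈ 533.172
s = 3·35.09/2 = 52.635
r ≈ 533.172/52.635 ≈ 10.1296
(Equivalently r = side/(2√3) = 35.09/3.4641 ≈ 10.1296.)

r = 10.13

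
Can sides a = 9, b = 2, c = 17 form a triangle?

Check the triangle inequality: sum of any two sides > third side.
a + b vs c: 9 + 2 = 11 ≤ 17  ✗
a + c vs b: 9 + 17 = 26 > 2  ✓
b + c vs a: 2 + 17 = 19 > 9  ✓

No: 9 + 2 = 11 is not > 17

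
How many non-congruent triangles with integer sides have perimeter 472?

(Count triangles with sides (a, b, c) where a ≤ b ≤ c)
Let a ≤ b ≤ c with a + b + c = 472. The only binding inequality is a + b > c, i.e. 472 − c > c, so c < 472/2; and c ≥ 472/3 since c is the largest side.
So 158 ≤ c ≤ 235. For each c, b runs from ⌈(472 − c)/2⌉ up to c (then a = 472 − b − c satisfies 1 ≤ a ≤ b automatically), giving c − ⌈(472 − c)/2⌉ + 1 choices.
Summing over c: 2 + 3 + 5 + 6 + … + 116 + 117  (78 terms, c = 158, …, 235) = 4641
Check (closed form: nearest integer to p²/48 for even p, (p+3)²/48 for odd p): 472²/48 = 222784/48 ≈ 4641.33 → 4641

4641 triangles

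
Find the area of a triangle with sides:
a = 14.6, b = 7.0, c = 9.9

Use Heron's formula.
s = (14.6 + 7.0 + 9.9)/2 = 31.5/2 = 15.75
s − a = 1.15, s − b = 8.75, s − c = 5.85
s(s−a)(s−b)(s−c) = 15.75·1.15·8.75·5.85 ≈ 927.134
Area = √927.134 ≈ 30.4489

Area = 30.45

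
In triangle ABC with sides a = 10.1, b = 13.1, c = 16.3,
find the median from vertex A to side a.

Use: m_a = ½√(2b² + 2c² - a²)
m_a = ½√(2·13.1² + 2·16.3² − 10.1²) = ½√(2·171.61 + 2·265.69 − 102.01) = ½√(343.22 + 531.38 − 102.01) = ½√772.59
√772.59 ≈ 27.7955, so m_a ≈ 13.8978

m_a = 13.9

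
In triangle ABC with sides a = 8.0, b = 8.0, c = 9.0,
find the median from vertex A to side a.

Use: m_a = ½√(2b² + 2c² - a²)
m_a = ½√(2·8.0² + 2·9.0² − 8.0²) = ½√(2·64 + 2·81 − 64) = ½√(128 + 162 − 64) = ½√226
√226 ≈ 15.0333, so m_a ≈ 7.51665

m_a = 7.517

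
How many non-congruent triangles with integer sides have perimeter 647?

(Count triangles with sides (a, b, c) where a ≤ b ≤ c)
Let a ≤ b ≤ c with a + b + c = 647. The only binding inequality is a + b > c, i.e. 647 − c > c, so c < 647/2; and c ≥ 647/3 since c is the largest side.
So 216 ≤ c ≤ 323. For each c, b runs from ⌈(647 − c)/2⌉ up to c (then a = 647 − b − c satisfies 1 ≤ a ≤ b automatically), giving c − ⌈(647 − c)/2⌉ + 1 choices.
Summing over c: 1 + 3 + 4 + 6 + … + 160 + 162  (108 terms, c = 216, …, 323) = 8802
Check (closed form: nearest integer to p²/48 for even p, (p+3)²/48 for odd p): (647+3)²/48 = 650²/48 = 422500/48 ≈ 8802.08 → 8802

8802 triangles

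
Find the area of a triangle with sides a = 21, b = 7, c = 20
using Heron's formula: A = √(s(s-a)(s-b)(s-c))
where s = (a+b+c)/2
s = (21 + 7 + 20)/2 = 48/2 = 24
s − a = 3, s − b = 17, s − c = 4
s(s−a)(s−b)(s−c) = 24·3·17·4 = 4896
Area = √4896 ≈ 69.9714

s = 24.0, Area = 69.97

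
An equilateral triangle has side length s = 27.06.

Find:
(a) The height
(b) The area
(a) The height splits the triangle into two 30-60-90 halves: h = s·√3/2 = 27.06·1.73205/2 ≈ 46.8693/2 ≈ 23.4346
(b) Area = (√3/4)·s² = (√3/4)·27.06² = (√3/4)·732.2436 ≈ 0.433013·732.2436 ≈ 317.071

Height = 23.43, Area = 317.1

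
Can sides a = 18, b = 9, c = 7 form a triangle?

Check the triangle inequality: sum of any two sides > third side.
a + b vs c: 18 + 9 = 27 > 7  ✓
a + c vs b: 18 + 7 = 25 > 9  ✓
b + c vs a: 9 + 7 = 16 ≤ 18  ✗

No: 9 + 7 = 16 is not > 18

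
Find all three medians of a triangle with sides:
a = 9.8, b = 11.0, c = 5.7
Median formula: m_a = ½√(2b² + 2c² − a²) (and cyclically). a² = 96.04, b² = 121, c² = 32.49.
m_a = ½√(2·121 + 2·32.49 − 96.04) = ½√210.94 ≈ ½·14.5238 ≈ 7.26189
m_b = ½√(2·96.04 + 2·32.49 − 121) = ½√136.06 ≈ ½·11.6645 ≈ 5.83224
m_c = ½√(2·96.04 + 2·121 − 32.49) = ½√401.59 ≈ ½·20.0397 ≈ 10.0199

m_a = 7.262, m_b = 5.832, m_c = 10.02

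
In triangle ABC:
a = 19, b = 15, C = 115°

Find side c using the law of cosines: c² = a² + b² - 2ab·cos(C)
c² = 19² + 15² − 2·19·15·cos(115°)
cos(115°) ≈ -0.422618
c² ≈ 361 + 225 − 570·(-0.422618) ≈ 586 + 240.892 ≈ 826.892
c ≈ √826.892 ≈ 28.7557

c = 28.76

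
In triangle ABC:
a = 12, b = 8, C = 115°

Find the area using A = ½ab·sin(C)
A = ½·a·b·sin(C) = ½·12·8·sin(115°)
sin(115°) ≈ 0.906308
A ≈ ½·96·0.906308 = 48·0.906308 ≈ 43.5028

Area = 43.5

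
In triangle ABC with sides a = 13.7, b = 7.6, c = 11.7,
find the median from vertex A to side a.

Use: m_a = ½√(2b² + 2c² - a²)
m_a = ½√(2·7.6² + 2·11.7² − 13.7²) = ½√(2·57.76 + 2·136.89 − 187.69) = ½√(115.52 + 273.78 − 187.69) = ½√201.61
√201.61 ≈ 14.1989, so m_a ≈ 7.09947

m_a = 7.099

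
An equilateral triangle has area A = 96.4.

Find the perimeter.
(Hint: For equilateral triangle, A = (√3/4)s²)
A = (√3/4)s²  ⇒  s² = 4A/√3 = 4·96.4/√3 = 385.6/1.73205 ≈ 222.626
s ≈ √222.626 ≈ 14.9207
Perimeter = 3s ≈ 3·14.9207 ≈ 44.762

Perimeter = 44.76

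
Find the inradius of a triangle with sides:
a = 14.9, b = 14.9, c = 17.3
r = Area/s where s is the semi-perimeter.
s = (14.9 + 14.9 + 17.3)/2 = 47.1/2 = 23.55
Area = √(s(s−a)(s−b)(s−c)) = √(23.55·8.65·8.65·6.25) ≈ √11012.9 ≈ 104.943
r ≈ 104.943/23.55 ≈ 4.45616

r = 4.456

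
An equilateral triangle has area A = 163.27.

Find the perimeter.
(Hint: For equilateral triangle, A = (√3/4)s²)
A = (√3/4)s²  ⇒  s² = 4A/√3 = 4·163.27/√3 = 653.08/1.73205 ≈ 377.056
s ≈ √377.056 ≈ 19.4179
Perimeter = 3s ≈ 3·19.4179 ≈ 58.2538

Perimeter = 58.25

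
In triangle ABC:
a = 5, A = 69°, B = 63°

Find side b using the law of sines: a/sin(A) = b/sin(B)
a/sin(A) = b/sin(B)  ⇒  b = a·sin(B)/sin(A) = 5·sin(63°)/sin(69°)
sin(63°) ≈ 0.891007, sin(69°) ≈ 0.93358
b ≈ 5·0.891007/0.93358 ≈ 4.45503/0.93358 ≈ 4.77199

b = 4.772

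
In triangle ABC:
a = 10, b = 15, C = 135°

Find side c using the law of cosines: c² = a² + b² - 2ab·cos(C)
c² = 10² + 15² − 2·10·15·cos(135°)
cos(135°) ≈ -0.707107
c² ≈ 100 + 225 − 300·(-0.707107) ≈ 325 + 212.132 ≈ 537.132
c ≈ √537.132 ≈ 23.1761

c = 23.18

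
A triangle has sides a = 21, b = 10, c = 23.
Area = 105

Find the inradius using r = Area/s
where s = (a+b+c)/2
s = (21 + 10 + 23)/2 = 54/2 = 27
r = Area/s = 105/27 ≈ 3.88889

r = 3.889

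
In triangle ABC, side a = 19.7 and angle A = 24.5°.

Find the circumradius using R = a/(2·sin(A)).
R = a/(2·sin(A)) = 19.7/(2·sin(24.5°))
sin(24.5°) ≈ 0.414693
R ≈ 19.7/(2·0.414693) = 19.7/0.829386 ≈ 23.7525

R = 23.75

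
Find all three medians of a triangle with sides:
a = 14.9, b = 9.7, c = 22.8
Median formula: m_a = ½√(2b² + 2c² − a²) (and cyclically). a² = 222.01, b² = 94.09, c² = 519.84.
m_a = ½√(2·94.09 + 2·519.84 − 222.01) = ½√1005.85 ≈ ½·31.7151 ≈ 15.8576
m_b = ½√(2·222.01 + 2·519.84 − 94.09) = ½√1389.61 ≈ ½·37.2775 ≈ 18.6387
m_c = ½√(2·222.01 + 2·94.09 − 519.84) = ½√112.36 ≈ ½·10.6 ≈ 5.3

m_a = 15.86, m_b = 18.64, m_c = 5.3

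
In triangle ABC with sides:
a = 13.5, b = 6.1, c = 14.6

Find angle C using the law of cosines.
c² = a² + b² − 2ab·cos(C)  ⇒  cos(C) = (a² + b² − c²)/(2ab)
cos(C) = (13.5² + 6.1² − 14.6²)/(2·13.5·6.1) = (182.25 + 37.21 − 213.16)/164.7 = 6.3/164.7 ≈ 0.0382514
C = arccos(0.0382514) ≈ 87.8078°

C = 87.81°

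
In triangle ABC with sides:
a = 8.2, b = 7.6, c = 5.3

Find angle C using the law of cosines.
c² = a² + b² − 2ab·cos(C)  ⇒  cos(C) = (a² + b² − c²)/(2ab)
cos(C) = (8.2² + 7.6² − 5.3²)/(2·8.2·7.6) = (67.24 + 57.76 − 28.09)/124.64 = 96.91/124.64 ≈ 0.777519
C = arccos(0.777519) ≈ 38.966°

C = 38.97°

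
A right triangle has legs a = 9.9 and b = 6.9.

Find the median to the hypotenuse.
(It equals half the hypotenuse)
Hypotenuse c = √(a² + b²) = √(98.01 + 47.61) = √145.62 ≈ 12.0673
Median to hypotenuse = c/2 ≈ 12.0673/2 ≈ 6.03366

Median = 6.034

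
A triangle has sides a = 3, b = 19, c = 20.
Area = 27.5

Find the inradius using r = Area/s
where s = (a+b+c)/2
s = (3 + 19 + 20)/2 = 42/2 = 21
r = Area/s = 27.5/21 ≈ 1.30952

r = 1.31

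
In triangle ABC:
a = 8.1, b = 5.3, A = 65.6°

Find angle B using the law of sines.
a/sin(A) = b/sin(B)  ⇒  sin(B) = b·sin(A)/a = 5.3·sin(65.6°)/8.1
sin(65.6°) ≈ 0.910684
sin(B) ≈ 5.3·0.910684/8.1 ≈ 4.82662/8.1 ≈ 0.595879
B = arcsin(0.595879) ≈ 36.5754°
(Since b ≤ a we need B ≤ A, so the obtuse alternative 180° − 36.5754° ≈ 143.425° is rejected.)

B = 36.58°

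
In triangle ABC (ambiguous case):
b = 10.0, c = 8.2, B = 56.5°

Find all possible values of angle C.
b/sin(B) = c/sin(C)  ⇒  sin(C) = c·sin(B)/b = 8.2·sin(56.5°)/10.0
sin(56.5°) ≈ 0.833886
sin(C) ≈ 8.2·0.833886/10.0 ≈ 6.83786/10.0 ≈ 0.683786
Candidate 1: C₁ = arcsin(0.683786) ≈ 43.1402°  →  A = 180° − 56.5° − 43.1402° ≈ 80.3598° > 0, valid
Candidate 2: C₂ = 180° − C₁ ≈ 136.86°  →  A = 180° − 56.5° − 136.86° ≈ -13.3598° ≤ 0, not a valid triangle

C = 43.14° (one solution)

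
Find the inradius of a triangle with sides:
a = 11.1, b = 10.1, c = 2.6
r = Area/s where s is the semi-perimeter.
s = (11.1 + 10.1 + 2.6)/2 = 23.8/2 = 11.9
Area = √(s(s−a)(s−b)(s−c)) = √(11.9·0.8·1.8·9.3) ≈ √159.365 ≈ 12.624
r ≈ 12.624/11.9 ≈ 1.06084

r = 1.061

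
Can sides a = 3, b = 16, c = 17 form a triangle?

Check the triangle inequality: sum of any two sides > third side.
a + b vs c: 3 + 16 = 19 > 17  ✓
a + c vs b: 3 + 17 = 20 > 16  ✓
b + c vs a: 16 + 17 = 33 > 3  ✓

Yes, triangle inequality satisfied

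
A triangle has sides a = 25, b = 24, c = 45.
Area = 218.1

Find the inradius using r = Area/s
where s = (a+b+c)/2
s = (25 + 24 + 45)/2 = 94/2 = 47
r = Area/s = 218.1/47 ≈ 4.64043

r = 4.64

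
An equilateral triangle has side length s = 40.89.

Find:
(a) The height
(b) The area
(a) The height splits the triangle into two 30-60-90 halves: h = s·√3/2 = 40.89·1.73205/2 ≈ 70.8236/2 ≈ 35.4118
(b) Area = (√3/4)·s² = (√3/4)·40.89² = (√3/4)·1671.9921 ≈ 0.433013·1671.9921 ≈ 723.994

Height = 35.41, Area = 724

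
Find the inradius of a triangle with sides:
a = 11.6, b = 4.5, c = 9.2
r = Area/s where s is the semi-perimeter.
s = (11.6 + 4.5 + 9.2)/2 = 25.3/2 = 12.65
Area = √(s(s−a)(s−b)(s−c)) = √(12.65·1.05·8.15·3.45) ≈ √373.471 ≈ 19.3254
r ≈ 19.3254/12.65 ≈ 1.5277

r = 1.528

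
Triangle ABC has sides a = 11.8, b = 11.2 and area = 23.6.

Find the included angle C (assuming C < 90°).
Area = ½·a·b·sin(C)  ⇒  sin(C) = 2·Area/(a·b) = 2·23.6/(11.8·11.2) = 47.2/132.16 ≈ 0.357143
C = arcsin(0.357143) ≈ 20.9248° (taking the acute solution since C < 90°)

C = 20.92°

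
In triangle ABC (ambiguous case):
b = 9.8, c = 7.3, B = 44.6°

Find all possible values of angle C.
b/sin(B) = c/sin(C)  ⇒  sin(C) = c·sin(B)/b = 7.3·sin(44.6°)/9.8
sin(44.6°) ≈ 0.702153
sin(C) ≈ 7.3·0.702153/9.8 ≈ 5.12572/9.8 ≈ 0.523032
Candidate 1: C₁ = arcsin(0.523032) ≈ 31.5359°  →  A = 180° − 44.6° − 31.5359° ≈ 103.864° > 0, valid
Candidate 2: C₂ = 180° − C₁ ≈ 148.464°  →  A = 180° − 44.6° − 148.464° ≈ -13.0641° ≤ 0, not a valid triangle

C = 31.54° (one solution)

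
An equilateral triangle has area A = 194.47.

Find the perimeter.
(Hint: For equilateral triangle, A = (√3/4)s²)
A = (√3/4)s²  ⇒  s² = 4A/√3 = 4·194.47/√3 = 777.88/1.73205 ≈ 449.109
s ≈ √449.109 ≈ 21.1922
Perimeter = 3s ≈ 3·21.1922 ≈ 63.5766

Perimeter = 63.58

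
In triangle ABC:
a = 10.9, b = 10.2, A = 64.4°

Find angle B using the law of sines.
a/sin(A) = b/sin(B)  ⇒  sin(B) = b·sin(A)/a = 10.2·sin(64.4°)/10.9
sin(64.4°) ≈ 0.901833
sin(B) ≈ 10.2·0.901833/10.9 ≈ 9.19869/10.9 ≈ 0.843917
B = arcsin(0.843917) ≈ 57.5561°
(Since b ≤ a we need B ≤ A, so the obtuse alternative 180° − 57.5561° ≈ 122.444° is rejected.)

B = 57.56°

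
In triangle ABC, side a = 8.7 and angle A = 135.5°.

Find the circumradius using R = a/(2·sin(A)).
R = a/(2·sin(A)) = 8.7/(2·sin(135.5°))
sin(135.5°) ≈ 0.700909
R ≈ 8.7/(2·0.700909) = 8.7/1.40182 ≈ 6.20622

R = 6.206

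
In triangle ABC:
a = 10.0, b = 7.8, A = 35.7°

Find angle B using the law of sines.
a/sin(A) = b/sin(B)  ⇒  sin(B) = b·sin(A)/a = 7.8·sin(35.7°)/10.0
sin(35.7°) ≈ 0.583541
sin(B) ≈ 7.8·0.583541/10.0 ≈ 4.55162/10.0 ≈ 0.455162
B = arcsin(0.455162) ≈ 27.0754°
(Since b ≤ a we need B ≤ A, so the obtuse alternative 180° − 27.0754° ≈ 152.925° is rejected.)

B = 27.08°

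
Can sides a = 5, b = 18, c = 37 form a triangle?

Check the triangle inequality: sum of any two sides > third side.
a + b vs c: 5 + 18 = 23 ≤ 37  ✗
a + c vs b: 5 + 37 = 42 > 18  ✓
b + c vs a: 18 + 37 = 55 > 5  ✓

No: 5 + 18 = 23 is not > 37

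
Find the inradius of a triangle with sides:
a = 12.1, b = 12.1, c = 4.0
r = Area/s where s is the semi-perimeter.
s = (12.1 + 12.1 + 4.0)/2 = 28.2/2 = 14.1
Area = √(s(s−a)(s−b)(s−c)) = √(14.1·2·2·10.1) ≈ √569.64 ≈ 23.8671
r ≈ 23.8671/14.1 ≈ 1.6927

r = 1.693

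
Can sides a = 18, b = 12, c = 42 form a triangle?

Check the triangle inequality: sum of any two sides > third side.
a + b vs c: 18 + 12 = 30 ≤ 42  ✗
a + c vs b: 18 + 42 = 60 > 12  ✓
b + c vs a: 12 + 42 = 54 > 18  ✓

No: 18 + 12 = 30 is not > 42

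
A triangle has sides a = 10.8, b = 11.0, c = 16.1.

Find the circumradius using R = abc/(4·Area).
First find the area with Heron's formula.
s = (10.8 + 11.0 + 16.1)/2 = 18.95
Area = √(s(s−a)(s−b)(s−c)) = √(18.95·8.15·7.95·2.85) ≈ √3499.28 ≈ 59.1547
abc = 10.8·11.0·16.1 = 1912.68
R = abc/(4·Area) ≈ 1912.68/(4·59.1547) = 1912.68/236.619 ≈ 8.08338

R = 8.083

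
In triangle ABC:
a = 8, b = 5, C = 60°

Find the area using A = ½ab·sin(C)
A = ½·a·b·sin(C) = ½·8·5·sin(60°)
sin(60°) ≈ 0.866025
A ≈ ½·40·0.866025 = 20·0.866025 ≈ 17.3205

Area = 17.32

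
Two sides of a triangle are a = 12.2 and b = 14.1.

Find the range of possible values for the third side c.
Triangle inequality: |a − b| < c < a + b
|a − b| = |12.2 − 14.1| = 1.9
a + b = 12.2 + 14.1 = 26.3

1.9 < c < 26.3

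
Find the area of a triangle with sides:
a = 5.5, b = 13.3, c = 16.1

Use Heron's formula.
s = (5.5 + 13.3 + 16.1)/2 = 34.9/2 = 17.45
s − a = 11.95, s − b = 4.15, s − c = 1.35
s(s−a)(s−b)(s−c) = 17.45·11.95·4.15·1.35 ≈ 1168.28
Area = √1168.28 ≈ 34.18

Area = 34.18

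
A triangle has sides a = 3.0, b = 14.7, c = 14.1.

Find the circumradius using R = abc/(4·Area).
First find the area with Heron's formula.
s = (3.0 + 14.7 + 14.1)/2 = 15.9
Area = √(s(s−a)(s−b)(s−c)) = √(15.9·12.9·1.2·1.8) ≈ √443.038 ≈ 21.0485
abc = 3.0·14.7·14.1 = 621.81
R = abc/(4·Area) ≈ 621.81/(4·21.0485) = 621.81/84.1938 ≈ 7.38546

R = 7.385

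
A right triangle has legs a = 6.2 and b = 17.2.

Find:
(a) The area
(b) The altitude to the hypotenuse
(a) The legs are perpendicular, so Area = ½·a·b = ½·6.2·17.2 = ½·106.64 = 53.32
(b) Hypotenuse c = √(a² + b²) = √(38.44 + 295.84) = √334.28 ≈ 18.2833
    Area = ½·c·h_c  ⇒  h_c = 2·Area/c = 106.64/18.2833 ≈ 5.83264

Area = 53.32, h_c = 5.833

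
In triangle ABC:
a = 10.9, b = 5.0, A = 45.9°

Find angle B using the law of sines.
a/sin(A) = b/sin(B)  ⇒  sin(B) = b·sin(A)/a = 5.0·sin(45.9°)/10.9
sin(45.9°) ≈ 0.718126
sin(B) ≈ 5.0·0.718126/10.9 ≈ 3.59063/10.9 ≈ 0.329416
B = arcsin(0.329416) ≈ 19.2333°
(Since b ≤ a we need B ≤ A, so the obtuse alternative 180° − 19.2333° ≈ 160.767° is rejected.)

B = 19.23°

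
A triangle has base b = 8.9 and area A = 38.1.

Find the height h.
A = ½·b·h  ⇒  h = 2A/b = 2·38.1/8.9 = 76.2/8.9 ≈ 8.5618

h = 8.562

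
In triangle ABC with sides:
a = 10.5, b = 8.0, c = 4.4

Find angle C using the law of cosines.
c² = a² + b² − 2ab·cos(C)  ⇒  cos(C) = (a² + b² − c²)/(2ab)
cos(C) = (10.5² + 8.0² − 4.4²)/(2·10.5·8.0) = (110.25 + 64 − 19.36)/168 = 154.89/168 ≈ 0.921964
C = arccos(0.921964) ≈ 22.785°

C = 22.79°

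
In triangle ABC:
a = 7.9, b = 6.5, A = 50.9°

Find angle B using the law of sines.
a/sin(A) = b/sin(B)  ⇒  sin(B) = b·sin(A)/a = 6.5·sin(50.9°)/7.9
sin(50.9°) ≈ 0.776046
sin(B) ≈ 6.5·0.776046/7.9 ≈ 5.0443/7.9 ≈ 0.638519
B = arcsin(0.638519) ≈ 39.6815°
(Since b ≤ a we need B ≤ A, so the obtuse alternative 180° − 39.6815° ≈ 140.319° is rejected.)

B = 39.68°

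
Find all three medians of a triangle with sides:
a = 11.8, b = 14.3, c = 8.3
Median formula: m_a = ½√(2b² + 2c² − a²) (and cyclically). a² = 139.24, b² = 204.49, c² = 68.89.
m_a = ½√(2·204.49 + 2·68.89 − 139.24) = ½√407.52 ≈ ½·20.1871 ≈ 10.0936
m_b = ½√(2·139.24 + 2·68.89 − 204.49) = ½√211.77 ≈ ½·14.5523 ≈ 7.27616
m_c = ½√(2·139.24 + 2·204.49 − 68.89) = ½√618.57 ≈ ½·24.8711 ≈ 12.4355

m_a = 10.09, m_b = 7.276, m_c = 12.44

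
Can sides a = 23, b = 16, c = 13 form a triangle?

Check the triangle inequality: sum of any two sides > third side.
a + b vs c: 23 + 16 = 39 > 13  ✓
a + c vs b: 23 + 13 = 36 > 16  ✓
b + c vs a: 16 + 13 = 29 > 23  ✓

Yes, triangle inequality satisfied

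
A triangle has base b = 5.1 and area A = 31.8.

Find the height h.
A = ½·b·h  ⇒  h = 2A/b = 2·31.8/5.1 = 63.6/5.1 ≈ 12.4706

h = 12.47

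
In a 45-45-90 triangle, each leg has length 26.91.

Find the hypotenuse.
In a 45-45-90 triangle the sides are in ratio 1 : 1 : √2, so hypotenuse = leg·√2.
Hypotenuse = 26.91·√2 ≈ 26.91·1.41421 ≈ 38.0565

Hypotenuse = 26.91√2 = 38.06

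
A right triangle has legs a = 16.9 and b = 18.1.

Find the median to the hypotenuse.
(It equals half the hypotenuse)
Hypotenuse c = √(a² + b²) = √(285.61 + 327.61) = √613.22 ≈ 24.7633
Median to hypotenuse = c/2 ≈ 24.7633/2 ≈ 12.3816

Median = 12.38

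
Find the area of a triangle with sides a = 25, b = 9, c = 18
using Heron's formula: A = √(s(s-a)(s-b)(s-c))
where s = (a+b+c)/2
s = (25 + 9 + 18)/2 = 52/2 = 26
s − a = 1, s − b = 17, s − c = 8
s(s−a)(s−b)(s−c) = 26·1·17·8 = 3536
Area = √3536 ≈ 59.4643

s = 26.0, Area = 59.46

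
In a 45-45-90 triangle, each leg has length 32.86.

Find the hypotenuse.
In a 45-45-90 triangle the sides are in ratio 1 : 1 : √2, so hypotenuse = leg·√2.
Hypotenuse = 32.86·√2 ≈ 32.86·1.41421 ≈ 46.4711

Hypotenuse = 32.86√2 = 46.47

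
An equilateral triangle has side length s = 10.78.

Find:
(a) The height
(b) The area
(a) The height splits the triangle into two 30-60-90 halves: h = s·√3/2 = 10.78·1.73205/2 ≈ 18.6715/2 ≈ 9.33575
(b) Area = (√3/4)·s² = (√3/4)·10.78² = (√3/4)·116.2084 ≈ 0.433013·116.2084 ≈ 50.3197

Height = 9.336, Area = 50.32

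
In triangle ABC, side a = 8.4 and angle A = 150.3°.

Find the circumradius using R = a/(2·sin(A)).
R = a/(2·sin(A)) = 8.4/(2·sin(150.3°))
sin(150.3°) ≈ 0.495459
R ≈ 8.4/(2·0.495459) = 8.4/0.990917 ≈ 8.47699

R = 8.477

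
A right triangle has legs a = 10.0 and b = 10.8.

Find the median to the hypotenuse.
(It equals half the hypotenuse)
Hypotenuse c = √(a² + b²) = √(100 + 116.64) = √216.64 ≈ 14.7187
Median to hypotenuse = c/2 ≈ 14.7187/2 ≈ 7.35935

Median = 7.359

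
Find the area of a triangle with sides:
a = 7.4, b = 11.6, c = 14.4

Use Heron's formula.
s = (7.4 + 11.6 + 14.4)/2 = 33.4/2 = 16.7
s − a = 9.3, s − b = 5.1, s − c = 2.3
s(s−a)(s−b)(s−c) = 16.7·9.3·5.1·2.3 ≈ 1821.79
Area = √1821.79 ≈ 42.6824

Area = 42.68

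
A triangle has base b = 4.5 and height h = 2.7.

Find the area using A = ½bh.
A = ½·b·h = ½·4.5·2.7 = ½·12.15 = 6.075

Area = 6.075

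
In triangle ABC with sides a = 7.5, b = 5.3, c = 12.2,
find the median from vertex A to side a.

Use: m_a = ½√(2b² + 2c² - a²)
m_a = ½√(2·5.3² + 2·12.2² − 7.5²) = ½√(2·28.09 + 2·148.84 − 56.25) = ½√(56.18 + 297.68 − 56.25) = ½√297.61
√297.61 ≈ 17.2514, so m_a ≈ 8.62569

m_a = 8.626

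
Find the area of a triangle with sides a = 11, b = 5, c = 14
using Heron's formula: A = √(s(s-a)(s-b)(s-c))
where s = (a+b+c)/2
s = (11 + 5 + 14)/2 = 30/2 = 15
s − a = 4, s − b = 10, s − c = 1
s(s−a)(s−b)(s−c) = 15·4·10·1 = 600
Area = √600 ≈ 24.4949

s = 15.0, Area = 24.49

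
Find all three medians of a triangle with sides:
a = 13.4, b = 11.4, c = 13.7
Median formula: m_a = ½√(2b² + 2c² − a²) (and cyclically). a² = 179.56, b² = 129.96, c² = 187.69.
m_a = ½√(2·129.96 + 2·187.69 − 179.56) = ½√455.74 ≈ ½·21.3481 ≈ 10.674
m_b = ½√(2·179.56 + 2·187.69 − 129.96) = ½√604.54 ≈ ½·24.5874 ≈ 12.2937
m_c = ½√(2·179.56 + 2·129.96 − 187.69) = ½√431.35 ≈ ½·20.769 ≈ 10.3845

m_a = 10.67, m_b = 12.29, m_c = 10.38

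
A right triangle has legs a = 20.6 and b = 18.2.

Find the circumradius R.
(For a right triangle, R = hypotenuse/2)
Hypotenuse c = √(a² + b²) = √(424.36 + 331.24) = √755.6 ≈ 27.4882
R = c/2 ≈ 27.4882/2 ≈ 13.7441

R = 13.74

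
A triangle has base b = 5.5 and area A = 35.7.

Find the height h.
A = ½·b·h  ⇒  h = 2A/b = 2·35.7/5.5 = 71.4/5.5 ≈ 12.9818

h = 12.98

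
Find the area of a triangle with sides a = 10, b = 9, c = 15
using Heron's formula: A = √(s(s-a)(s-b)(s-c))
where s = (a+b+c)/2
s = (10 + 9 + 15)/2 = 34/2 = 17
s − a = 7, s − b = 8, s − c = 2
s(s−a)(s−b)(s−c) = 17·7·8·2 = 1904
Area = √1904 ≈ 43.6348

s = 17.0, Area = 43.63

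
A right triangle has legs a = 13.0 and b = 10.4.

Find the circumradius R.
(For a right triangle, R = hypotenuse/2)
Hypotenuse c = √(a² + b²) = √(169 + 108.16) = √277.16 ≈ 16.6481
R = c/2 ≈ 16.6481/2 ≈ 8.32406

R = 8.324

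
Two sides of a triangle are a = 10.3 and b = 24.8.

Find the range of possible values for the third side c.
Triangle inequality: |a − b| < c < a + b
|a − b| = |10.3 − 24.8| = 14.5
a + b = 10.3 + 24.8 = 35.1

14.5 < c < 35.1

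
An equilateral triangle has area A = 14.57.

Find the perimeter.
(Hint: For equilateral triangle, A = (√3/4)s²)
A = (√3/4)s²  ⇒  s² = 4A/√3 = 4·14.57/√3 = 58.28/1.73205 ≈ 33.648
s ≈ √33.648 ≈ 5.80069
Perimeter = 3s ≈ 3·5.80069 ≈ 17.4021

Perimeter = 17.4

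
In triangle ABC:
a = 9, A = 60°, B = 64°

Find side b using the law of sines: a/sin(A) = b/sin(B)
a/sin(A) = b/sin(B)  ⇒  b = a·sin(B)/sin(A) = 9·sin(64°)/sin(60°)
sin(64°) ≈ 0.898794, sin(60°) ≈ 0.866025
b ≈ 9·0.898794/0.866025 ≈ 8.08915/0.866025 ≈ 9.34054

b = 9.341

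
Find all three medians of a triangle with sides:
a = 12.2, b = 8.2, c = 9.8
Median formula: m_a = ½√(2b² + 2c² − a²) (and cyclically). a² = 148.84, b² = 67.24, c² = 96.04.
m_a = ½√(2·67.24 + 2·96.04 − 148.84) = ½√177.72 ≈ ½·13.3312 ≈ 6.66558
m_b = ½√(2·148.84 + 2·96.04 − 67.24) = ½√422.52 ≈ ½·20.5553 ≈ 10.2776
m_c = ½√(2·148.84 + 2·67.24 − 96.04) = ½√336.12 ≈ ½·18.3336 ≈ 9.16679

m_a = 6.666, m_b = 10.28, m_c = 9.167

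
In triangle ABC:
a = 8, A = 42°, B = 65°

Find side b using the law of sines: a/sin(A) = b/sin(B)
a/sin(A) = b/sin(B)  ⇒  b = a·sin(B)/sin(A) = 8·sin(65°)/sin(42°)
sin(65°) ≈ 0.906308, sin(42°) ≈ 0.669131
b ≈ 8·0.906308/0.669131 ≈ 7.25046/0.669131 ≈ 10.8356

b = 10.84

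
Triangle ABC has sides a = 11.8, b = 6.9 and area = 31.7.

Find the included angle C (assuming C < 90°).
Area = ½·a·b·sin(C)  ⇒  sin(C) = 2·Area/(a·b) = 2·31.7/(11.8·6.9) = 63.4/81.42 ≈ 0.778678
C = arcsin(0.778678) ≈ 51.1397° (taking the acute solution since C < 90°)

C = 51.14°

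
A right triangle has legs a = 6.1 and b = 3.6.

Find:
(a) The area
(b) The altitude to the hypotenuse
(a) The legs are perpendicular, so Area = ½·a·b = ½·6.1·3.6 = ½·21.96 = 10.98
(b) Hypotenuse c = √(a² + b²) = √(37.21 + 12.96) = √50.17 ≈ 7.08308
    Area = ½·c·h_c  ⇒  h_c = 2·Area/c = 21.96/7.08308 ≈ 3.10035

Area = 10.98, h_c = 3.1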